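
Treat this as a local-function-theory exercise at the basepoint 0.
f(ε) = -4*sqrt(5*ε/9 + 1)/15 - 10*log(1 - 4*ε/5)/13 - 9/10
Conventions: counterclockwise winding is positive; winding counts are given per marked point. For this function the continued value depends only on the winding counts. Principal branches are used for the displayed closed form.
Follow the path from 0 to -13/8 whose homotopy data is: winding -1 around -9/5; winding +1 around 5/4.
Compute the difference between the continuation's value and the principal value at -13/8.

The rational part is single-valued and drops out of the difference; each branch term changes only by its own monodromy.
(-4/15)*sqrt(1 - ε/(-9/5)): winding -1 is odd, the square root flips sign, contributing -2*(-4/15)*sqrt(1 - (-13/8)/(-9/5)) = -2*(-4/15)*sqrt(7/72) = (2/45)*sqrt(14).
(-10/13)*log(1 - ε/(5/4)): each positive loop around 5/4 adds 2*pi*i to the log, so winding +1 contributes (-10/13)*(1)*2*pi*i = -(20/13)*pi*i.
Summing the contributions at ε = -13/8 gives ((2/45)*sqrt(14)) - ((20/13)*pi)*i.

Continued minus principal equals ((2/45)*sqrt(14)) - ((20/13)*pi)*i.


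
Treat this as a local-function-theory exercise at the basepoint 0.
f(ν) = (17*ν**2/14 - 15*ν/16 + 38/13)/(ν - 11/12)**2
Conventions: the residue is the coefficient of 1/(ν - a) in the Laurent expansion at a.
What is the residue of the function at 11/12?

At the order-2 pole 11/12 set g(ν) = (ν - (11/12))^2*f(ν) = 17*ν**2/14 - 15*ν/16 + 38/13.
Order-2 pole: residue = g'(a); g'(11/12) = 433/336, so the residue is 433/336.

The residue is 433/336.


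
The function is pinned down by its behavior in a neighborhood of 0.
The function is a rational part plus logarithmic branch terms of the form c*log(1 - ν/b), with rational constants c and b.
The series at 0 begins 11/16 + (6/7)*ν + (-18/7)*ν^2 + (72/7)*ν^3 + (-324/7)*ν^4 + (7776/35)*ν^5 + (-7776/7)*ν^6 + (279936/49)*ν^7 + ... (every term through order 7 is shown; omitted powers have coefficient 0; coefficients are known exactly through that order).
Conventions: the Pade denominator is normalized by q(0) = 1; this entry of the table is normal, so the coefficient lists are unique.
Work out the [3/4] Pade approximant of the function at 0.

The Pade approximant has numerator coefficients [11/16, 4071/518, 1066833/39886, 2516418/99715]; denominator coefficients [1, 29016/2849, 85320/2849, 45792/2035, -15552/14245].

Taylor coefficients needed (read off): a_0 = 11/16, a_1 = 6/7, a_2 = -18/7, a_3 = 72/7, a_4 = -324/7, a_5 = 7776/35, a_6 = -7776/7, a_7 = 279936/49.
Write the denominator as Q(ν) = 1 + q1*ν + q2*ν^2 + q3*ν^3 + q4*ν^4. Requiring Q*f - P = O(ν^8) with deg P <= 3 kills the coefficients of ν^4..ν^7 in Q*f:
  ν^4: a_4 + q1*a_3 + q2*a_2 + q3*a_1 + q4*a_0 = 0, i.e. -324/7 + (72/7)*q1 + (-18/7)*q2 + (6/7)*q3 + (11/16)*q4 = 0.
  ν^5: a_5 + q1*a_4 + q2*a_3 + q3*a_2 + q4*a_1 = 0, i.e. 7776/35 + (-324/7)*q1 + (72/7)*q2 + (-18/7)*q3 + (6/7)*q4 = 0.
  ν^6: a_6 + q1*a_5 + q2*a_4 + q3*a_3 + q4*a_2 = 0, i.e. -7776/7 + (7776/35)*q1 + (-324/7)*q2 + (72/7)*q3 + (-18/7)*q4 = 0.
  ν^7: a_7 + q1*a_6 + q2*a_5 + q3*a_4 + q4*a_3 = 0, i.e. 279936/49 + (-7776/7)*q1 + (7776/35)*q2 + (-324/7)*q3 + (72/7)*q4 = 0.
Solving this linear system: q1 = 29016/2849, q2 = 85320/2849, q3 = 45792/2035, q4 = -15552/14245.
The numerator is Q*f truncated at degree 3: P0 = a_0 = 11/16; P1 = a_1 + q1*a_0 = 4071/518; P2 = a_2 + q1*a_1 + q2*a_0 = 1066833/39886; P3 = a_3 + q1*a_2 + q2*a_1 + q3*a_0 = 2516418/99715.


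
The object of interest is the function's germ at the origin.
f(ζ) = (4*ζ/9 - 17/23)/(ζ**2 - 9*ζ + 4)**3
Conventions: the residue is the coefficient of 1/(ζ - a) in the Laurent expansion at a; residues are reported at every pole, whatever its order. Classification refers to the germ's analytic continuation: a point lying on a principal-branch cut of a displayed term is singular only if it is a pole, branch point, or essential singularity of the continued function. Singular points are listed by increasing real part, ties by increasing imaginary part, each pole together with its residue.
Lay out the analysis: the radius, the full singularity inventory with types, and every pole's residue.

Denominator factor (ζ**2 - 9*ζ + 4)^3: discriminant 65, real irrational roots 9/2 + (1/2)*sqrt(65) and 9/2 - (1/2)*sqrt(65); poles of order 3, moduli 9/2 + (1/2)*sqrt(65) and 9/2 - (1/2)*sqrt(65).
The radius of convergence is the smallest modulus among the singular points: 9/2 - (1/2)*sqrt(65).
The factor ζ**2 - 9*ζ + 4 splits as (ζ - a)(ζ - a') with a = 9/2 - (1/2)*sqrt(65), a' = 9/2 + (1/2)*sqrt(65). At the order-3 pole a set g(ζ) = (ζ - a)^3*f(ζ) = [4*ζ/9 - 17/23] / (ζ - a')^3.
Order-3 pole: residue = g''(a)/2; g''(9/2 - (1/2)*sqrt(65)) = -(348/6316375)*sqrt(65), so the residue is -(174/6316375)*sqrt(65).
The factor ζ**2 - 9*ζ + 4 splits as (ζ - a)(ζ - a') with a = 9/2 + (1/2)*sqrt(65), a' = 9/2 - (1/2)*sqrt(65). At the order-3 pole a set g(ζ) = (ζ - a)^3*f(ζ) = [4*ζ/9 - 17/23] / (ζ - a')^3.
Order-3 pole: residue = g''(a)/2; g''(9/2 + (1/2)*sqrt(65)) = (348/6316375)*sqrt(65), so the residue is (174/6316375)*sqrt(65).
List the singular points by increasing real part (a conjugate pair: the negative imaginary part first).

Radius of convergence at 0: 9/2 - (1/2)*sqrt(65).
At 9/2 - (1/2)*sqrt(65): a pole of order 3; residue -(174/6316375)*sqrt(65).
At 9/2 + (1/2)*sqrt(65): a pole of order 3; residue (174/6316375)*sqrt(65).


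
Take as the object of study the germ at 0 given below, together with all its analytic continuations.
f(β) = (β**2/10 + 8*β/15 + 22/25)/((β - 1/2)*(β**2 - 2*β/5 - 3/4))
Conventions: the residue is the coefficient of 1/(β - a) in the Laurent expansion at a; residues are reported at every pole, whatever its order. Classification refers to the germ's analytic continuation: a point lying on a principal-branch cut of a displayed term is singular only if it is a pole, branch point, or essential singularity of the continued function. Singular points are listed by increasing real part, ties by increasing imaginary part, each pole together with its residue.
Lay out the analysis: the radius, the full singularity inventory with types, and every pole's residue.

Denominator factor (β - 1/2): pole of order 1 at 1/2, modulus 1/2.
Denominator factor (β**2 - 2*β/5 - 3/4): discriminant 79/25, real irrational roots 1/5 + (1/10)*sqrt(79) and 1/5 - (1/10)*sqrt(79); poles of order 1, moduli 1/5 + (1/10)*sqrt(79) and -1/5 + (1/10)*sqrt(79).
The radius of convergence is the smallest modulus among the singular points: 1/2.
The factor β**2 - 2*β/5 - 3/4 splits as (β - a)(β - a') with a = 1/5 - (1/10)*sqrt(79), a' = 1/5 + (1/10)*sqrt(79). At the order-1 pole a set g(β) = (β - a)*f(β) = [(β**2/10 + 8*β/15 + 22/25)/(β - 1/2)] / (β - a').
Simple pole: residue = g(a) at a = 1/5 - (1/10)*sqrt(79), which is 149/168 - (4643/66360)*sqrt(79).
At the order-1 pole 1/2 set g(β) = (β - (1/2))*f(β) = (β**2/10 + 8*β/15 + 22/25)/(β**2 - 2*β/5 - 3/4).
Simple pole: residue = g(a) at a = 1/2, which is -703/420.
The factor β**2 - 2*β/5 - 3/4 splits as (β - a)(β - a') with a = 1/5 + (1/10)*sqrt(79), a' = 1/5 - (1/10)*sqrt(79). At the order-1 pole a set g(β) = (β - a)*f(β) = [(β**2/10 + 8*β/15 + 22/25)/(β - 1/2)] / (β - a').
Simple pole: residue = g(a) at a = 1/5 + (1/10)*sqrt(79), which is 149/168 + (4643/66360)*sqrt(79).
List the singular points by increasing real part (a conjugate pair: the negative imaginary part first).

Radius of convergence at 0: 1/2.
At 1/5 - (1/10)*sqrt(79): a pole of order 1; residue 149/168 - (4643/66360)*sqrt(79).
At 1/2: a pole of order 1; residue -703/420.
At 1/5 + (1/10)*sqrt(79): a pole of order 1; residue 149/168 + (4643/66360)*sqrt(79).


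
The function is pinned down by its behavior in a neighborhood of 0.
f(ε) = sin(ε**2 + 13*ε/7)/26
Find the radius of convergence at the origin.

The radius of convergence is infinite.

The factor -sin(ε**2 + 13*ε/7) is entire and contributes no finite singular point.
The polynomial part has no poles.
No finite singular points: the Taylor series at 0 converges everywhere.


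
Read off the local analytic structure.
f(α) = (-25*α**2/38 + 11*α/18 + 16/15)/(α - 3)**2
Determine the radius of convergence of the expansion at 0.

The radius of convergence is 3.

Denominator factor (α - 3)^2: pole of order 2 at 3, modulus 3.
The radius of convergence is the smallest modulus among the singular points: 3.


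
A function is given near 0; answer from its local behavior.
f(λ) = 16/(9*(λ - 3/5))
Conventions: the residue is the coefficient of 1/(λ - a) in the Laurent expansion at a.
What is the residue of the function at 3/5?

At the order-1 pole 3/5 set g(λ) = (λ - (3/5))*f(λ) = 16/9.
Simple pole: residue = g(a) at a = 3/5, which is 16/9.

The residue is 16/9.


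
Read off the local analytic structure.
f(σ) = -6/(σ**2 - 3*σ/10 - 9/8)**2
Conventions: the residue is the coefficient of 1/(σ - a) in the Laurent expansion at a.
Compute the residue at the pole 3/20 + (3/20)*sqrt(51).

The factor σ**2 - 3*σ/10 - 9/8 splits as (σ - a)(σ - a') with a = 3/20 + (3/20)*sqrt(51), a' = 3/20 - (3/20)*sqrt(51). At the order-2 pole a set g(σ) = (σ - a)^2*f(σ) = [-6] / (σ - a')^2.
Order-2 pole: residue = g'(a); g'(3/20 + (3/20)*sqrt(51)) = (4000/23409)*sqrt(51), so the residue is (4000/23409)*sqrt(51).

The residue is (4000/23409)*sqrt(51).


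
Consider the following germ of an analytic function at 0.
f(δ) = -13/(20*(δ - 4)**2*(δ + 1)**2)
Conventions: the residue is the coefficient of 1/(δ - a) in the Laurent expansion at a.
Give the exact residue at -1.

At the order-2 pole -1 set g(δ) = (δ - (-1))^2*f(δ) = -13/(20*(δ - 4)**2).
Order-2 pole: residue = g'(a); g'(-1) = -13/1250, so the residue is -13/1250.

The residue is -13/1250.


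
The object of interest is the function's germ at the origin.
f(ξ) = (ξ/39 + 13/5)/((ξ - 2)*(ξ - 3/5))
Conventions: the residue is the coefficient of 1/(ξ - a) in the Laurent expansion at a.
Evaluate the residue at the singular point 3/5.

The residue is -170/91.

At the order-1 pole 3/5 set g(ξ) = (ξ - (3/5))*f(ξ) = (ξ/39 + 13/5)/(ξ - 2).
Simple pole: residue = g(a) at a = 3/5, which is -170/91.


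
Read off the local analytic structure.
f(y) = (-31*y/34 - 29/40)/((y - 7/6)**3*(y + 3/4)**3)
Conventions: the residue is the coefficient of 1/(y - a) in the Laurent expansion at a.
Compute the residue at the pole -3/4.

At the order-3 pole -3/4 set g(y) = (y - (-3/4))^3*f(y) = (-31*y/34 - 29/40)/(y - 7/6)**3.
Order-3 pole: residue = g''(a)/2; g''(-3/4) = 232222464/547089155, so the residue is 116111232/547089155.

The residue is 116111232/547089155.


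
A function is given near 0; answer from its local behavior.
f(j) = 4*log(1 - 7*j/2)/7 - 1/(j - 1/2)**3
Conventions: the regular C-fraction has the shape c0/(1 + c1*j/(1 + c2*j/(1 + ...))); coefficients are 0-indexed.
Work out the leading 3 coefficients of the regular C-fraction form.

The regular C-fraction coefficients are [8, -23/4, 38/23].

Taylor coefficients (expand at 0): a_0 = 8, a_1 = 46, a_2 = 377/2.
c0 = a_0 = 8. Peel one level at a time: if S = 1 + c*j/S' with S'(0) = 1, then c is the j-coefficient of S and S' = c*j/(S - 1).
S_1 = c0/f = 1 + (-23/4)*j + (19/2)*j^2 + ...; c1 = -23/4.
S_2 = c1*j/(S_1 - 1) = 1 + (38/23)*j + ...; c2 = 38/23.


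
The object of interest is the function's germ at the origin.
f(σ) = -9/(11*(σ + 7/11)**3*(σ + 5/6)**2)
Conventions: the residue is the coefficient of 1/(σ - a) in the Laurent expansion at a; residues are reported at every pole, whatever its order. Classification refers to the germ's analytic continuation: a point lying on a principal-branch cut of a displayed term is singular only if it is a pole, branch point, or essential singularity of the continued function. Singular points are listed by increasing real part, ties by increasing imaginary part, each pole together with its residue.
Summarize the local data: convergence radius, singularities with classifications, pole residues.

Radius of convergence at 0: 7/11.
At -5/6: a pole of order 2; residue 46574352/28561.
At -7/11: a pole of order 3; residue -46574352/28561.

Denominator factor (σ + 5/6)^2: pole of order 2 at -5/6, modulus 5/6.
Denominator factor (σ + 7/11)^3: pole of order 3 at -7/11, modulus 7/11.
The radius of convergence is the smallest modulus among the singular points: 7/11.
At the order-2 pole -5/6 set g(σ) = (σ - (-5/6))^2*f(σ) = -9/(11*(σ + 7/11)**3).
Order-2 pole: residue = g'(a); g'(-5/6) = 46574352/28561, so the residue is 46574352/28561.
At the order-3 pole -7/11 set g(σ) = (σ - (-7/11))^3*f(σ) = -9/(11*(σ + 5/6)**2).
Order-3 pole: residue = g''(a)/2; g''(-7/11) = -93148704/28561, so the residue is -46574352/28561.
List the singular points by increasing real part (a conjugate pair: the negative imaginary part first).


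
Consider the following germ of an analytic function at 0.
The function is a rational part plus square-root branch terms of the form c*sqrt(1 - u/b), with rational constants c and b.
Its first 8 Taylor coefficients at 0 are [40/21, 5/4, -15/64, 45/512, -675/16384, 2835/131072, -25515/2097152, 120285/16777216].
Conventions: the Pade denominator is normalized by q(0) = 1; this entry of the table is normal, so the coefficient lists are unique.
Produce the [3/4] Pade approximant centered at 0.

The Pade approximant has numerator coefficients [40/21, 2115/644, 8595/5152, 19575/82432]; denominator coefficients [1, 393/368, 1755/5888, 675/47104, -567/1507328].

Taylor coefficients needed (read off): a_0 = 40/21, a_1 = 5/4, a_2 = -15/64, a_3 = 45/512, a_4 = -675/16384, a_5 = 2835/131072, a_6 = -25515/2097152, a_7 = 120285/16777216.
Write the denominator as Q(u) = 1 + q1*u + q2*u^2 + q3*u^3 + q4*u^4. Requiring Q*f - P = O(u^8) with deg P <= 3 kills the coefficients of u^4..u^7 in Q*f:
  u^4: a_4 + q1*a_3 + q2*a_2 + q3*a_1 + q4*a_0 = 0, i.e. -675/16384 + (45/512)*q1 + (-15/64)*q2 + (5/4)*q3 + (40/21)*q4 = 0.
  u^5: a_5 + q1*a_4 + q2*a_3 + q3*a_2 + q4*a_1 = 0, i.e. 2835/131072 + (-675/16384)*q1 + (45/512)*q2 + (-15/64)*q3 + (5/4)*q4 = 0.
  u^6: a_6 + q1*a_5 + q2*a_4 + q3*a_3 + q4*a_2 = 0, i.e. -25515/2097152 + (2835/131072)*q1 + (-675/16384)*q2 + (45/512)*q3 + (-15/64)*q4 = 0.
  u^7: a_7 + q1*a_6 + q2*a_5 + q3*a_4 + q4*a_3 = 0, i.e. 120285/16777216 + (-25515/2097152)*q1 + (2835/131072)*q2 + (-675/16384)*q3 + (45/512)*q4 = 0.
Solving this linear system: q1 = 393/368, q2 = 1755/5888, q3 = 675/47104, q4 = -567/1507328.
The numerator is Q*f truncated at degree 3: P0 = a_0 = 40/21; P1 = a_1 + q1*a_0 = 2115/644; P2 = a_2 + q1*a_1 + q2*a_0 = 8595/5152; P3 = a_3 + q1*a_2 + q2*a_1 + q3*a_0 = 19575/82432.


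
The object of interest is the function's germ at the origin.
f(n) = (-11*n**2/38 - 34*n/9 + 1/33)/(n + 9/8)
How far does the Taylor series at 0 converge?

The radius of convergence is 9/8.

Denominator factor (n + 9/8): pole of order 1 at -9/8, modulus 9/8.
The radius of convergence is the smallest modulus among the singular points: 9/8.


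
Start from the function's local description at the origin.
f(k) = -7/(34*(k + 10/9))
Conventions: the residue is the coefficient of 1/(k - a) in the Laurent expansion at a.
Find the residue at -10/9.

The residue is -7/34.

At the order-1 pole -10/9 set g(k) = (k - (-10/9))*f(k) = -7/34.
Simple pole: residue = g(a) at a = -10/9, which is -7/34.


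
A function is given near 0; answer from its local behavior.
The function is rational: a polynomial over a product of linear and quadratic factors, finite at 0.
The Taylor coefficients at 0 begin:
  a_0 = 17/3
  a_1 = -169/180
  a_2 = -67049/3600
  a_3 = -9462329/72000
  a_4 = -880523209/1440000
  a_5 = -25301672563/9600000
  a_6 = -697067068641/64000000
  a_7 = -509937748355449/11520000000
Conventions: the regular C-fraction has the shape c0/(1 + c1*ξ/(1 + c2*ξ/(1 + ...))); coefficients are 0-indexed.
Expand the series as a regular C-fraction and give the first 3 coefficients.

The regular C-fraction coefficients are [17/3, 169/1020, -172403/8619].

Taylor coefficients (read off): a_0 = 17/3, a_1 = -169/180, a_2 = -67049/3600.
c0 = a_0 = 17/3. Peel one level at a time: if S = 1 + c*ξ/S' with S'(0) = 1, then c is the ξ-coefficient of S and S' = c*ξ/(S - 1).
S_1 = c0/f = 1 + (169/1020)*ξ + (172403/52020)*ξ^2 + ...; c1 = 169/1020.
S_2 = c1*ξ/(S_1 - 1) = 1 + (-172403/8619)*ξ + ...; c2 = -172403/8619.


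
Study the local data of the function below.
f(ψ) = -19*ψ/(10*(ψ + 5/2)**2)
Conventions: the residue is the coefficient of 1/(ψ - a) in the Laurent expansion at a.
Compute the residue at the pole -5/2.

At the order-2 pole -5/2 set g(ψ) = (ψ - (-5/2))^2*f(ψ) = -19*ψ/10.
Order-2 pole: residue = g'(a); g'(-5/2) = -19/10, so the residue is -19/10.

The residue is -19/10.


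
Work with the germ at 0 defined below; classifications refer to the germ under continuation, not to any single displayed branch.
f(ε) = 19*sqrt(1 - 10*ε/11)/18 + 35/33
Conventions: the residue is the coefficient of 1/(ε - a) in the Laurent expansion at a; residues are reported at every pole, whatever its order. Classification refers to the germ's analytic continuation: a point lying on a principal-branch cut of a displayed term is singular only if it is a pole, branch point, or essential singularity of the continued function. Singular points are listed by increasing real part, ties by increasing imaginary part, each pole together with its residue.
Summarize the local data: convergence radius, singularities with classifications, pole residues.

Branch term (19/18)*sqrt(1 - ε/(11/10)): its argument vanishes at ε = 11/10, a square-root branch point, modulus 11/10.
The radius of convergence is the smallest modulus among the singular points: 11/10.

Radius of convergence at 0: 11/10.
At 11/10: an algebraic (square-root) branch point.


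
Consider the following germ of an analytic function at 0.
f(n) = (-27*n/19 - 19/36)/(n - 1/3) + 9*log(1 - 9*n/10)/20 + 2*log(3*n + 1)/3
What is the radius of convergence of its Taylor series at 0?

The radius of convergence is 1/3.

Denominator factor (n - 1/3): pole of order 1 at 1/3, modulus 1/3.
Branch term (2/3)*log(1 - n/(-1/3)): its argument vanishes at n = -1/3, a logarithmic branch point, modulus 1/3.
Branch term (9/20)*log(1 - n/(10/9)): its argument vanishes at n = 10/9, a logarithmic branch point, modulus 10/9.
The radius of convergence is the smallest modulus among the singular points: 1/3.


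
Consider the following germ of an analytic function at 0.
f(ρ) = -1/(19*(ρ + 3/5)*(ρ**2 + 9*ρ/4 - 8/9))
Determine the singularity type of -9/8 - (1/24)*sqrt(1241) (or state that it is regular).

The point is a pole of order 1.

The denominator factor ρ**2 + 9*ρ/4 - 8/9 vanishes at -9/8 - (1/24)*sqrt(1241) and appears to the power 1; the numerator there equals -1/19, nonzero, and no other factor vanishes.
Hence a pole whose order is the multiplicity, 1.


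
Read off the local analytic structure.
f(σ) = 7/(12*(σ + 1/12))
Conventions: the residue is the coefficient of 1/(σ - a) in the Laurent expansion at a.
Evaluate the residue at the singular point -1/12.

At the order-1 pole -1/12 set g(σ) = (σ - (-1/12))*f(σ) = 7/12.
Simple pole: residue = g(a) at a = -1/12, which is 7/12.

The residue is 7/12.


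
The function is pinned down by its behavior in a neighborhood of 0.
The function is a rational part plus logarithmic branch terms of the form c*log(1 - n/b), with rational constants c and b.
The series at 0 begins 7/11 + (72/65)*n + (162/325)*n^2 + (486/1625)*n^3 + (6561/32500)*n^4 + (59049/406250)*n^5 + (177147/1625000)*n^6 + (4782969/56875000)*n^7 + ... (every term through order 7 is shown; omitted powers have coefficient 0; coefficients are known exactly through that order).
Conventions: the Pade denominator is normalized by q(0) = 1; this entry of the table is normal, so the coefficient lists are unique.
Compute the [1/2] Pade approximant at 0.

Taylor coefficients needed (read off): a_0 = 7/11, a_1 = 72/65, a_2 = 162/325, a_3 = 486/1625.
Write the denominator as Q(n) = 1 + q1*n + q2*n^2. Requiring Q*f - P = O(n^4) with deg P <= 1 kills the coefficients of n^2..n^3 in Q*f:
  n^2: a_2 + q1*a_1 + q2*a_0 = 0, i.e. 162/325 + (72/65)*q1 + (7/11)*q2 = 0.
  n^3: a_3 + q1*a_2 + q2*a_1 = 0, i.e. 486/1625 + (162/325)*q1 + (72/65)*q2 = 0.
Solving this linear system: q1 = -173/435, q2 = -66/725.
The numerator is Q*f truncated at degree 1: P0 = a_0 = 7/11; P1 = a_1 + q1*a_0 = 53161/62205.

The Pade approximant has numerator coefficients [7/11, 53161/62205]; denominator coefficients [1, -173/435, -66/725].


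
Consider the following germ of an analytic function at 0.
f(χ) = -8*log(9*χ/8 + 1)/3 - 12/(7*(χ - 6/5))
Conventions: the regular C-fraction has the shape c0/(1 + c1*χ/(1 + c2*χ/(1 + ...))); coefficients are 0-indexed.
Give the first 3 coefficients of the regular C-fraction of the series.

The regular C-fraction coefficients are [10/7, 19/15, 651/3040].

Taylor coefficients (expand at 0): a_0 = 10/7, a_1 = -38/21, a_2 = 2701/1008.
c0 = a_0 = 10/7. Peel one level at a time: if S = 1 + c*χ/S' with S'(0) = 1, then c is the χ-coefficient of S and S' = c*χ/(S - 1).
S_1 = c0/f = 1 + (19/15)*χ + (-217/800)*χ^2 + ...; c1 = 19/15.
S_2 = c1*χ/(S_1 - 1) = 1 + (651/3040)*χ + ...; c2 = 651/3040.


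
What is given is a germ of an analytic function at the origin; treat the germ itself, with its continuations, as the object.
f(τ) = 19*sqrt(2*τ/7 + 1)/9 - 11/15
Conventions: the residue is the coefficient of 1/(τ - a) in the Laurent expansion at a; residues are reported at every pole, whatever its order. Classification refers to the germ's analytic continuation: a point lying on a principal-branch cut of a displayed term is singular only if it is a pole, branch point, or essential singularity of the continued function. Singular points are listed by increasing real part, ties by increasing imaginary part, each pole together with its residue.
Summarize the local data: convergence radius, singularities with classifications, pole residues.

Branch term (19/9)*sqrt(1 - τ/(-7/2)): its argument vanishes at τ = -7/2, a square-root branch point, modulus 7/2.
The radius of convergence is the smallest modulus among the singular points: 7/2.

Radius of convergence at 0: 7/2.
At -7/2: an algebraic (square-root) branch point.


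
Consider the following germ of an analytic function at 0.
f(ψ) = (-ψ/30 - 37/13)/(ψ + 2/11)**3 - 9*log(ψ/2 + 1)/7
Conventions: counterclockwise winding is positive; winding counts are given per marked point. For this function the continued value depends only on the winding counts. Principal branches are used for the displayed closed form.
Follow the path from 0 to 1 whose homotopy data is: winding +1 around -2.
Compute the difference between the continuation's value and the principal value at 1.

Continued minus principal equals -(18/7)*pi*i.

The rational part is single-valued and drops out of the difference; each branch term changes only by its own monodromy.
(-9/7)*log(1 - ψ/(-2)): each positive loop around -2 adds 2*pi*i to the log, so winding +1 contributes (-9/7)*(1)*2*pi*i = -(18/7)*pi*i.
Summing the contributions at ψ = 1 gives -(18/7)*pi*i.


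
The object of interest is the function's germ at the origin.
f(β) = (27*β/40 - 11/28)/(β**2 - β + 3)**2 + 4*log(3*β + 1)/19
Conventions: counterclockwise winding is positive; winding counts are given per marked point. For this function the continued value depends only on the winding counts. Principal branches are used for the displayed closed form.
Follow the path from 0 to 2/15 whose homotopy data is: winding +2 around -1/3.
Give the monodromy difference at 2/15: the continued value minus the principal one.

Continued minus principal equals (16/19)*pi*i.

The rational part is single-valued and drops out of the difference; each branch term changes only by its own monodromy.
(4/19)*log(1 - β/(-1/3)): each positive loop around -1/3 adds 2*pi*i to the log, so winding +2 contributes (4/19)*(2)*2*pi*i = (16/19)*pi*i.
Summing the contributions at β = 2/15 gives (16/19)*pi*i.


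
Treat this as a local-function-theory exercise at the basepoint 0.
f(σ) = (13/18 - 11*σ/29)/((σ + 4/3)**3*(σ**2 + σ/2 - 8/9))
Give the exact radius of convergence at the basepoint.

The radius of convergence is -1/4 + (1/12)*sqrt(137).

Denominator factor (σ + 4/3)^3: pole of order 3 at -4/3, modulus 4/3.
Denominator factor (σ**2 + σ/2 - 8/9): discriminant 137/36, real irrational roots -1/4 + (1/12)*sqrt(137) and -1/4 - (1/12)*sqrt(137); poles of order 1, moduli -1/4 + (1/12)*sqrt(137) and 1/4 + (1/12)*sqrt(137).
The radius of convergence is the smallest modulus among the singular points: -1/4 + (1/12)*sqrt(137).


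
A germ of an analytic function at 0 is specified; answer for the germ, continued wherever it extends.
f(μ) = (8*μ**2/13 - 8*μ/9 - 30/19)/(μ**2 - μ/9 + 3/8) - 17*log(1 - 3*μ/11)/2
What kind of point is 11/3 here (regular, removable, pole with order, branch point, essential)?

The point is a logarithmic branch point.

The term (-17/2)*log(1 - μ/(11/3)) has argument 1 - 11/3/(11/3) = 0 at 11/3: a logarithmic (infinitely-sheeted) branch point; the remaining terms are analytic or single-valued there.


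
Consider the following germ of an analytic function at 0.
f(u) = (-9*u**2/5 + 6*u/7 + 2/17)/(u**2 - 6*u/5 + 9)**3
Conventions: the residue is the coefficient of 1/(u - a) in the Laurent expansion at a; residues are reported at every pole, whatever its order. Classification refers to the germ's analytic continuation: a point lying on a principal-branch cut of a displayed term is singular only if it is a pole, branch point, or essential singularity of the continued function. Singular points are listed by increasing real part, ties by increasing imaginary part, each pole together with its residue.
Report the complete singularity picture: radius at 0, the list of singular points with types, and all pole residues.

Radius of convergence at 0: 3.
At (3/5) - ((6/5)*sqrt(6))*i: a pole of order 3; residue -((1933775/1065996288)*sqrt(6))*i.
At (3/5) + ((6/5)*sqrt(6))*i: a pole of order 3; residue ((1933775/1065996288)*sqrt(6))*i.

Denominator factor (u**2 - 6*u/5 + 9)^3: discriminant -864/25, complex-conjugate roots (3/5) + ((6/5)*sqrt(6))*i and (3/5) - ((6/5)*sqrt(6))*i; poles of order 3, moduli 3 and 3.
The radius of convergence is the smallest modulus among the singular points: 3.
The factor u**2 - 6*u/5 + 9 splits as (u - a)(u - a') with a = (3/5) - ((6/5)*sqrt(6))*i, a' = (3/5) + ((6/5)*sqrt(6))*i. At the order-3 pole a set g(u) = (u - a)^3*f(u) = [-9*u**2/5 + 6*u/7 + 2/17] / (u - a')^3.
Order-3 pole: residue = g''(a)/2; g''((3/5) - ((6/5)*sqrt(6))*i) = -((1933775/532998144)*sqrt(6))*i, so the residue is -((1933775/1065996288)*sqrt(6))*i.
The factor u**2 - 6*u/5 + 9 splits as (u - a)(u - a') with a = (3/5) + ((6/5)*sqrt(6))*i, a' = (3/5) - ((6/5)*sqrt(6))*i. At the order-3 pole a set g(u) = (u - a)^3*f(u) = [-9*u**2/5 + 6*u/7 + 2/17] / (u - a')^3.
Order-3 pole: residue = g''(a)/2; g''((3/5) + ((6/5)*sqrt(6))*i) = ((1933775/532998144)*sqrt(6))*i, so the residue is ((1933775/1065996288)*sqrt(6))*i.
List the singular points by increasing real part (a conjugate pair: the negative imaginary part first).


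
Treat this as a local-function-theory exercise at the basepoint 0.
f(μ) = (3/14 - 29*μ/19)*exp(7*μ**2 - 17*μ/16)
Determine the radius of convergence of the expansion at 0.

The radius of convergence is infinite.

The factor exp(7*μ**2 - 17*μ/16) is entire and contributes no finite singular point.
The polynomial part has no poles.
No finite singular points: the Taylor series at 0 converges everywhere.


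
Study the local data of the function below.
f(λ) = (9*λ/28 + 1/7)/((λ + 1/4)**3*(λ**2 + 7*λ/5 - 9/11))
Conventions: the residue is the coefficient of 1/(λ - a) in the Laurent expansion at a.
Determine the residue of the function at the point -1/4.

At the order-3 pole -1/4 set g(λ) = (λ - (-1/4))^3*f(λ) = (9*λ/28 + 1/7)/(λ**2 + 7*λ/5 - 9/11).
Order-3 pole: residue = g''(a)/2; g''(-1/4) = -85590560/131595331, so the residue is -42795280/131595331.

The residue is -42795280/131595331.


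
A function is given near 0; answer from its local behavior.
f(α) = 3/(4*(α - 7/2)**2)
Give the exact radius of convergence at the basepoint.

The radius of convergence is 7/2.

Denominator factor (α - 7/2)^2: pole of order 2 at 7/2, modulus 7/2.
The radius of convergence is the smallest modulus among the singular points: 7/2.


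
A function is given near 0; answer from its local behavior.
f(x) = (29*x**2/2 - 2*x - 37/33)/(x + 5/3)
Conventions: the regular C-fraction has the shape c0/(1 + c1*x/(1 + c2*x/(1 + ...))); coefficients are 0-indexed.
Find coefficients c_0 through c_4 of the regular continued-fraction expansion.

The regular C-fraction coefficients are [-37/55, -219/185, 68651/5402, -9027149/911186, -6351/6241].

Taylor coefficients (expand at 0): a_0 = -37/55, a_1 = -219/275, a_2 = 25239/2750, a_3 = -75717/13750, a_4 = 227151/68750.
c0 = a_0 = -37/55. Peel one level at a time: if S = 1 + c*x/S' with S'(0) = 1, then c is the x-coefficient of S and S' = c*x/(S - 1).
S_1 = c0/f = 1 + (-219/185)*x + (205953/13690)*x^2 + ...; c1 = -219/185.
S_2 = c1*x/(S_1 - 1) = 1 + (68651/5402)*x + (2683747/21316)*x^2 + ...; c2 = 68651/5402.
S_3 = c2*x/(S_2 - 1) = 1 + (-9027149/911186)*x + (-785361963/77900162)*x^2 + ...; c3 = -9027149/911186.
S_4 = c3*x/(S_3 - 1) = 1 + (-6351/6241)*x + ...; c4 = -6351/6241.


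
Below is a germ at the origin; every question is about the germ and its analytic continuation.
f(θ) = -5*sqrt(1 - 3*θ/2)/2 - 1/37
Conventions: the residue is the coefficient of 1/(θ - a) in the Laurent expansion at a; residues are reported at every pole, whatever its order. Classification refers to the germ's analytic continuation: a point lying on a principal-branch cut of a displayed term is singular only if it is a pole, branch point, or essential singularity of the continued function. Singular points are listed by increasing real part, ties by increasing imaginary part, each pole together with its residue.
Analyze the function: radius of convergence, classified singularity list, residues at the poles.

Branch term (-5/2)*sqrt(1 - θ/(2/3)): its argument vanishes at θ = 2/3, a square-root branch point, modulus 2/3.
The radius of convergence is the smallest modulus among the singular points: 2/3.

Radius of convergence at 0: 2/3.
At 2/3: an algebraic (square-root) branch point.


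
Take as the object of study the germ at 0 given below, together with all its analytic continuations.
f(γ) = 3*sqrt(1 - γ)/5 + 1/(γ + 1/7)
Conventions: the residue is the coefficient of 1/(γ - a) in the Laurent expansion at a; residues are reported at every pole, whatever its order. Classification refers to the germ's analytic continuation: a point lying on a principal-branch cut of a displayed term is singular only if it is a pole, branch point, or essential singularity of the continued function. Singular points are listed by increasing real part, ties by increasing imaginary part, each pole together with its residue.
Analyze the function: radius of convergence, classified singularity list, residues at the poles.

Denominator factor (γ + 1/7): pole of order 1 at -1/7, modulus 1/7.
Branch term (3/5)*sqrt(1 - γ/(1)): its argument vanishes at γ = 1, a square-root branch point, modulus 1.
The radius of convergence is the smallest modulus among the singular points: 1/7.
The branch term is analytic at -1/7 and contributes nothing to the residue; only the rational part matters.
At the order-1 pole -1/7 set g(γ) = (γ - (-1/7))*(rational part) = 1.
Simple pole: residue = g(a) at a = -1/7, which is 1.
List the singular points by increasing real part (a conjugate pair: the negative imaginary part first).

Radius of convergence at 0: 1/7.
At -1/7: a pole of order 1; residue 1.
At 1: an algebraic (square-root) branch point.


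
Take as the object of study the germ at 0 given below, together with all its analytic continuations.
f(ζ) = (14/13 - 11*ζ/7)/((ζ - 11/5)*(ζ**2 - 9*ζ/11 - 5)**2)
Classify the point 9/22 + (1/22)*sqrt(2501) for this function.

The point is a pole of order 2.

The denominator factor ζ**2 - 9*ζ/11 - 5 vanishes at 9/22 + (1/22)*sqrt(2501) and appears to the power 2; the numerator there equals 79/182 - (1/14)*sqrt(2501), nonzero, and no other factor vanishes.
Hence a pole whose order is the multiplicity, 2.


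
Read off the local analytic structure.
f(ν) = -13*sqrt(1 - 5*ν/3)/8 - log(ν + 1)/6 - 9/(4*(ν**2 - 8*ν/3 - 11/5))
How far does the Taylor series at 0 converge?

The radius of convergence is 3/5.

Denominator factor (ν**2 - 8*ν/3 - 11/5): discriminant 716/45, real irrational roots 4/3 + (1/15)*sqrt(895) and 4/3 - (1/15)*sqrt(895); poles of order 1, moduli 4/3 + (1/15)*sqrt(895) and -4/3 + (1/15)*sqrt(895).
Branch term (-1/6)*log(1 - ν/(-1)): its argument vanishes at ν = -1, a logarithmic branch point, modulus 1.
Branch term (-13/8)*sqrt(1 - ν/(3/5)): its argument vanishes at ν = 3/5, a square-root branch point, modulus 3/5.
The radius of convergence is the smallest modulus among the singular points: 3/5.


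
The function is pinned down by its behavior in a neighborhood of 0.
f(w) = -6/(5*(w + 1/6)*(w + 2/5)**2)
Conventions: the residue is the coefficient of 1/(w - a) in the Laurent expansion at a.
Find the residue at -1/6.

The residue is -1080/49.

At the order-1 pole -1/6 set g(w) = (w - (-1/6))*f(w) = -6/(5*(w + 2/5)**2).
Simple pole: residue = g(a) at a = -1/6, which is -1080/49.


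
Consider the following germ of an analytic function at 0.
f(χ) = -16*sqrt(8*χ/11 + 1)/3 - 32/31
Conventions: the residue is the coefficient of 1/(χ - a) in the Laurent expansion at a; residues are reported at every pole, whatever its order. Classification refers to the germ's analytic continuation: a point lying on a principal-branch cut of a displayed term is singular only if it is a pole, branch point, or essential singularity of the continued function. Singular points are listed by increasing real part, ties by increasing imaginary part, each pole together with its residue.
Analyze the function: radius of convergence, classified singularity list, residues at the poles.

Radius of convergence at 0: 11/8.
At -11/8: an algebraic (square-root) branch point.

Branch term (-16/3)*sqrt(1 - χ/(-11/8)): its argument vanishes at χ = -11/8, a square-root branch point, modulus 11/8.
The radius of convergence is the smallest modulus among the singular points: 11/8.


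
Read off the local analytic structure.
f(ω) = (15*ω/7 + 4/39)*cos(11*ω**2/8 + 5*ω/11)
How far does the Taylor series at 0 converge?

The radius of convergence is infinite.

The factor cos(11*ω**2/8 + 5*ω/11) is entire and contributes no finite singular point.
The polynomial part has no poles.
No finite singular points: the Taylor series at 0 converges everywhere.


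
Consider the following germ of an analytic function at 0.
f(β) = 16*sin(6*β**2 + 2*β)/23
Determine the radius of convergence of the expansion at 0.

The radius of convergence is infinite.

The factor -sin(6*β**2 + 2*β) is entire and contributes no finite singular point.
The polynomial part has no poles.
No finite singular points: the Taylor series at 0 converges everywhere.


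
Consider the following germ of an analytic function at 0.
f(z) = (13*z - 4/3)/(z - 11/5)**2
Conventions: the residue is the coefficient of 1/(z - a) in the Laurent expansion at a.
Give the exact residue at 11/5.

The residue is 13.

At the order-2 pole 11/5 set g(z) = (z - (11/5))^2*f(z) = 13*z - 4/3.
Order-2 pole: residue = g'(a); g'(11/5) = 13, so the residue is 13.


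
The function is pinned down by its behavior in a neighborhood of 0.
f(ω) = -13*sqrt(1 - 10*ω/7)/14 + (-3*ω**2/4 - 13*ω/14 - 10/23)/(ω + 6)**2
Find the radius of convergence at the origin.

The radius of convergence is 7/10.

Denominator factor (ω + 6)^2: pole of order 2 at -6, modulus 6.
Branch term (-13/14)*sqrt(1 - ω/(7/10)): its argument vanishes at ω = 7/10, a square-root branch point, modulus 7/10.
The radius of convergence is the smallest modulus among the singular points: 7/10.


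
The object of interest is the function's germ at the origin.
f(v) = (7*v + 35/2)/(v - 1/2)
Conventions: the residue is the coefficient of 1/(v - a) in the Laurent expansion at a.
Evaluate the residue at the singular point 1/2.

The residue is 21.

At the order-1 pole 1/2 set g(v) = (v - (1/2))*f(v) = 7*v + 35/2.
Simple pole: residue = g(a) at a = 1/2, which is 21.


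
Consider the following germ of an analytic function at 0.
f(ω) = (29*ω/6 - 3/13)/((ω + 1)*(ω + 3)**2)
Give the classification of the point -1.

The denominator factor ω + 1 vanishes at -1 and appears to the power 1; the numerator there equals -395/78, nonzero, and no other factor vanishes.
Hence a pole whose order is the multiplicity, 1.

The point is a pole of order 1.


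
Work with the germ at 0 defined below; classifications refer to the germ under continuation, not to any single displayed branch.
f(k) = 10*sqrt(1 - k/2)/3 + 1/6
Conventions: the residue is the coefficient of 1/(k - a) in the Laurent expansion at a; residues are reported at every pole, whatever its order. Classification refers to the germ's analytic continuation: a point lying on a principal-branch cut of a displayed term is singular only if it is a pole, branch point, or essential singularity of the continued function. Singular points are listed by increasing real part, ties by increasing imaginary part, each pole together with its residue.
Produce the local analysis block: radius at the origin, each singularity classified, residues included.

Radius of convergence at 0: 2.
At 2: an algebraic (square-root) branch point.

Branch term (10/3)*sqrt(1 - k/(2)): its argument vanishes at k = 2, a square-root branch point, modulus 2.
The radius of convergence is the smallest modulus among the singular points: 2.


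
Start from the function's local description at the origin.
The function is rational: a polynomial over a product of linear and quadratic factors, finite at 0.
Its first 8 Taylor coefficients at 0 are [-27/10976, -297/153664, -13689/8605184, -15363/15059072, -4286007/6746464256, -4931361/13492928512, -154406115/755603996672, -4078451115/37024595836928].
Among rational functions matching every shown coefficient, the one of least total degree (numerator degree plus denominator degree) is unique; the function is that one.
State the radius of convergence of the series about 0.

The radius of convergence is 7/3.

No rational of total degree below 5 reproduces all 8 coefficients; solving the [0/5] Pade equations on them gives f(n) = 1/(2*(n - 7/3)**3*(n + 4)**2), whose expansion matches every shown term.
Denominator factor (n - 7/3)^3: pole of order 3 at 7/3, modulus 7/3.
Denominator factor (n + 4)^2: pole of order 2 at -4, modulus 4.
The radius of convergence is the smallest modulus among the singular points: 7/3.


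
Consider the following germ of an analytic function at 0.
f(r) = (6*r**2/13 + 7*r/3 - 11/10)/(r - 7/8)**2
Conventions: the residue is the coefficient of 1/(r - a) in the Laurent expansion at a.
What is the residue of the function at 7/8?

At the order-2 pole 7/8 set g(r) = (r - (7/8))^2*f(r) = 6*r**2/13 + 7*r/3 - 11/10.
Order-2 pole: residue = g'(a); g'(7/8) = 245/78, so the residue is 245/78.

The residue is 245/78.


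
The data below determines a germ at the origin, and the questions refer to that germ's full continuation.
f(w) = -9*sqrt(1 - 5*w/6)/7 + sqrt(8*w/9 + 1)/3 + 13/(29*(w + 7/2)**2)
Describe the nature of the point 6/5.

The term (-9/7)*sqrt(1 - w/(6/5)) has argument 1 - 6/5/(6/5) = 0 at 6/5: a square-root (algebraic, two-sheeted) branch point; the remaining terms are analytic or single-valued there.

The point is an algebraic (square-root) branch point.


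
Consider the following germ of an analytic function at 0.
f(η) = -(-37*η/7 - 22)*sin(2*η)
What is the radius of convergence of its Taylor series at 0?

The radius of convergence is infinite.

The factor -sin(2*η) is entire and contributes no finite singular point.
The polynomial part has no poles.
No finite singular points: the Taylor series at 0 converges everywhere.
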